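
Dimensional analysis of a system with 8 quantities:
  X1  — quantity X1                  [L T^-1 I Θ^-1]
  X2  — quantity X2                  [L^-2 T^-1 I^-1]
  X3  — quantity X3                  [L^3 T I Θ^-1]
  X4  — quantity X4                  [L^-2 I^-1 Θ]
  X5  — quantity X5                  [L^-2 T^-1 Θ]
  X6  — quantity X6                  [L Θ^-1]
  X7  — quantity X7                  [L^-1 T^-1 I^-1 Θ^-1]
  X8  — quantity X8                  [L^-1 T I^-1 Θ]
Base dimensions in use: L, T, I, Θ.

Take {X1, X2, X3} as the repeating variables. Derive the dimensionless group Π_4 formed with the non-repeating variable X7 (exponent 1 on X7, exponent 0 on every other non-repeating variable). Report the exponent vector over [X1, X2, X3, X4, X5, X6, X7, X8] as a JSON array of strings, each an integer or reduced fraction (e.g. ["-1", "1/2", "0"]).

["0", "-2", "-1", "0", "0", "0", "1", "0"]

Exponent matrix [L,T,I,Θ] × [X1,X2,X3,X4,X5,X6,X7,X8]:
  L: [ 1 -2  3 -2 -2  1 -1 -1]
  T: [-1 -1  1  0 -1  0 -1  1]
  I: [ 1 -1  1 -1  0  0 -1 -1]
  Θ: [-1  0 -1  1  1 -1 -1  1]
Echelon form has 3 nonzero rows (pivots: X1,X2,X3)
Pivot set = {X1,X2,X3}, free = {X4,X5,X6,X7,X8}
RREF:
  r0: [   1    0    0 -1/2  1/2    0    0   -1]
  r1: [   0    1    0    0   -1    1    2    0]
  r2: [   0    0    1 -1/2 -3/2    1    1    0]
  r3: [   0    0    0    0    0    0    0    0]
Fix exponent of X7 at 1, X4 at 0, X5 at 0, X6 at 0, X8 at 0; solve each RREF row for its pivot's exponent:
  r0: exp(X1) + (0)·1 = 0 ⇒ exp(X1) = 0
  r1: exp(X2) + (2)·1 = 0 ⇒ exp(X2) = -2
  r2: exp(X3) + (1)·1 = 0 ⇒ exp(X3) = -1
Π_4 = X2^-2 · X3^-1 · X7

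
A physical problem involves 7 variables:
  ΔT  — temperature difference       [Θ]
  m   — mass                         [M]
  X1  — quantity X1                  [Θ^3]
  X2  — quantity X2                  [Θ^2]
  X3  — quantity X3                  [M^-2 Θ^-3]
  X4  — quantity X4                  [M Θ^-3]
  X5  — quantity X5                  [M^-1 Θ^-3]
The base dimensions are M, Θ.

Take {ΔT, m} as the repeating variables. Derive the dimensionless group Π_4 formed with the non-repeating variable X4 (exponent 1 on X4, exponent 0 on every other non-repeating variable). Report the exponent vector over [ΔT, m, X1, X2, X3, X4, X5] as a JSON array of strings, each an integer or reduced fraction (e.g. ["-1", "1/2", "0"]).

["3", "-1", "0", "0", "0", "1", "0"]

Dimensional matrix (M×Θ by ΔT×m×X1×X2×X3×X4×X5):
  M: [ 0  1  0  0 -2  1 -1]
  Θ: [ 1  0  3  2 -3 -3 -3]
Echelon form has 2 nonzero rows (pivots: ΔT,m)
Pivot set = {ΔT,m}, free = {X1,X2,X3,X4,X5}
RREF:
  r0: [   1    0    3    2   -3   -3   -3]
  r1: [   0    1    0    0   -2    1   -1]
Fix exponent of X4 at 1, X1 at 0, X2 at 0, X3 at 0, X5 at 0; solve each RREF row for its pivot's exponent:
  r0: exp(ΔT) + (-3)·1 = 0 ⇒ exp(ΔT) = 3
  r1: exp(m) + (1)·1 = 0 ⇒ exp(m) = -1
Π_4 = ΔT^3 · m^-1 · X4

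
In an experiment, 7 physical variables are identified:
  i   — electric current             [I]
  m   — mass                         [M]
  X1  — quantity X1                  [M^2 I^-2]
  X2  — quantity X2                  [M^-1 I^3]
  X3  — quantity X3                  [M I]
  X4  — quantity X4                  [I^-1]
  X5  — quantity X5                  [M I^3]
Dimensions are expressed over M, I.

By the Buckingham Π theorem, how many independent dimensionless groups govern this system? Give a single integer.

5

Write exponents as rows M,I / cols i,m,X1,X2,X3,X4,X5:
  M: [ 0  1  2 -1  1  0  1]
  I: [ 1  0 -2  3  1 -1  3]
Row reduction gives pivot columns i,m; rank = 2
n=7, r=2 ⇒ 5 dimensionless groups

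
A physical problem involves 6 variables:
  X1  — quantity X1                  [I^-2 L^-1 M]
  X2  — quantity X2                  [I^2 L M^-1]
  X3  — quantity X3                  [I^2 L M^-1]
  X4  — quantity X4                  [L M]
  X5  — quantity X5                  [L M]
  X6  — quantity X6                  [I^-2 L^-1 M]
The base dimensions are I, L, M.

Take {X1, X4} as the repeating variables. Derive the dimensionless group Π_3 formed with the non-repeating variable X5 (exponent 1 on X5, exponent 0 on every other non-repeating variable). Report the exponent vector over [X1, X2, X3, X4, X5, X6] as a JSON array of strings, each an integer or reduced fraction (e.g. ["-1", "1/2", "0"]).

["0", "0", "0", "-1", "1", "0"]

Dimensional matrix (I×L×M by X1×X2×X3×X4×X5×X6):
  I: [-2  2  2  0  0 -2]
  L: [-1  1  1  1  1 -1]
  M: [ 1 -1 -1  1  1  1]
Echelon form has 2 nonzero rows (pivots: X1,X4)
Pivot set = {X1,X4}, free = {X2,X3,X5,X6}
RREF:
  r0: [   1   -1   -1    0    0    1]
  r1: [   0    0    0    1    1    0]
  r2: [   0    0    0    0    0    0]
Fix exponent of X5 at 1, X2 at 0, X3 at 0, X6 at 0; solve each RREF row for its pivot's exponent:
  r0: exp(X1) + (0)·1 = 0 ⇒ exp(X1) = 0
  r1: exp(X4) + (1)·1 = 0 ⇒ exp(X4) = -1
Π_3 = X4^-1 · X5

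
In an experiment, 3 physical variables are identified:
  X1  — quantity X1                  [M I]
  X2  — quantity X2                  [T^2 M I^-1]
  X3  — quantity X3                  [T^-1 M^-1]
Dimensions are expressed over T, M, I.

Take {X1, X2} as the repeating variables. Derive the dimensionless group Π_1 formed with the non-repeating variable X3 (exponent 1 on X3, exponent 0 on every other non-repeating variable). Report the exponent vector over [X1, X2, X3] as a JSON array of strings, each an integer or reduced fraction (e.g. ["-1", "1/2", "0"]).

["1/2", "1/2", "1"]

Dimensional matrix (T×M×I by X1×X2×X3):
  T: [ 0  2 -1]
  M: [ 1  1 -1]
  I: [ 1 -1  0]
Echelon form has 2 nonzero rows (pivots: X1,X2)
Repeat: X1,X2; free: X3
RREF:
  r0: [   1    0 -1/2]
  r1: [   0    1 -1/2]
  r2: [   0    0    0]
Fix exponent of X3 at 1; solve each RREF row for its pivot's exponent:
  r0: exp(X1) + (-1/2)·1 = 0 ⇒ exp(X1) = 1/2
  r1: exp(X2) + (-1/2)·1 = 0 ⇒ exp(X2) = 1/2
Π_1 = X1^(1/2) · X2^(1/2) · X3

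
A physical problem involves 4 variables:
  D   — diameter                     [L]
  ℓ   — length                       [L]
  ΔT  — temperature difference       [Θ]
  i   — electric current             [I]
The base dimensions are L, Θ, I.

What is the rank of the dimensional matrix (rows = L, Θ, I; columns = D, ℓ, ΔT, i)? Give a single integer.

Dimensional matrix (L×Θ×I by D×ℓ×ΔT×i):
  L: [ 1  1  0  0]
  Θ: [ 0  0  1  0]
  I: [ 0  0  0  1]
Echelon form has 3 nonzero rows (pivots: D,ΔT,i)

3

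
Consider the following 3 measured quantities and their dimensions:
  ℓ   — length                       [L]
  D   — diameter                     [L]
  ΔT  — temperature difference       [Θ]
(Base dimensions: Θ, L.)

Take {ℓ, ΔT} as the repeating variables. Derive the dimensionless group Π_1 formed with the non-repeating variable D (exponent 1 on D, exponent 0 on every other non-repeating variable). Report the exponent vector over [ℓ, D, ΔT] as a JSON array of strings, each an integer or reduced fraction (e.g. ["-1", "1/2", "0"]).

Dimensional matrix (Θ×L by ℓ×D×ΔT):
  Θ: [ 0  0  1]
  L: [ 1  1  0]
Row reduction gives pivot columns ℓ,ΔT; rank = 2
Pivot set = {ℓ,ΔT}, free = {D}
RREF:
  r0: [   1    1    0]
  r1: [   0    0    1]
Fix exponent of D at 1; solve each RREF row for its pivot's exponent:
  r0: exp(ℓ) + (1)·1 = 0 ⇒ exp(ℓ) = -1
  r1: exp(ΔT) + (0)·1 = 0 ⇒ exp(ΔT) = 0
Π_1 = ℓ^-1 · D

["-1", "1", "0"]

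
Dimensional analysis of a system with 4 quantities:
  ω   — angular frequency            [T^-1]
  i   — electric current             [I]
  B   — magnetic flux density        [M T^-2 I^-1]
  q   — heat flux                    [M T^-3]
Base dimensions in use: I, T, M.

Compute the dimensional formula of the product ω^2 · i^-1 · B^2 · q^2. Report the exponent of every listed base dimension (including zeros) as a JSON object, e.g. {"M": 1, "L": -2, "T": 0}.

{"I": -3, "T": -12, "M": 4}

Exponent matrix [I,T,M] × [ω,i,B,q]:
  I: [ 0  1 -1  0]
  T: [-1  0 -2 -3]
  M: [ 0  0  1  1]
  [I]: (2)·0+(-1)·1+(2)·-1+(2)·0 = -3
  [T]: (2)·-1+(-1)·0+(2)·-2+(2)·-3 = -12
  [M]: (2)·0+(-1)·0+(2)·1+(2)·1 = 4
⇒ I^-3 T^-12 M^4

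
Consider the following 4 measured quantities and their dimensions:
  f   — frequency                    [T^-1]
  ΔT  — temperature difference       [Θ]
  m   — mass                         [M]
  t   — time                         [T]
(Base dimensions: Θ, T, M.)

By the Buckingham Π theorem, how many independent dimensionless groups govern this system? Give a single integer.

Write exponents as rows Θ,T,M / cols f,ΔT,m,t:
  Θ: [ 0  1  0  0]
  T: [-1  0  0  1]
  M: [ 0  0  1  0]
RREF → pivots at {f,ΔT,m} ⇒ r = 3
Π count = n − r = 4 − 3 = 1

1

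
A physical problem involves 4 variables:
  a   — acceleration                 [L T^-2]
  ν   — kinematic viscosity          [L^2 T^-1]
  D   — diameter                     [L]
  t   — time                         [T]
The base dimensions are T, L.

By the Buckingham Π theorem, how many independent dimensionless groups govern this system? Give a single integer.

2

Write exponents as rows T,L / cols a,ν,D,t:
  T: [-2 -1  0  1]
  L: [ 1  2  1  0]
RREF → pivots at {a,ν} ⇒ r = 2
Π count = n − r = 4 − 2 = 2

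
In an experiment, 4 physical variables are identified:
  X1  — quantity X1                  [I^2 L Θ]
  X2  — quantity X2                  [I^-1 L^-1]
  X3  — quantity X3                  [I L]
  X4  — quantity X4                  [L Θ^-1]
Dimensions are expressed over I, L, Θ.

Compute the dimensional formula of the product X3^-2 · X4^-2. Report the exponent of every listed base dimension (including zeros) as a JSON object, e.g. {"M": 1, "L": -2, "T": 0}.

Dimensional matrix (I×L×Θ by X1×X2×X3×X4):
  I: [ 2 -1  1  0]
  L: [ 1 -1  1  1]
  Θ: [ 1  0  0 -1]
  [I]: (-2)·1+(-2)·0 = -2
  [L]: (-2)·1+(-2)·1 = -4
  [Θ]: (-2)·0+(-2)·-1 = 2
⇒ I^-2 L^-4 Θ^2

{"I": -2, "L": -4, "Θ": 2}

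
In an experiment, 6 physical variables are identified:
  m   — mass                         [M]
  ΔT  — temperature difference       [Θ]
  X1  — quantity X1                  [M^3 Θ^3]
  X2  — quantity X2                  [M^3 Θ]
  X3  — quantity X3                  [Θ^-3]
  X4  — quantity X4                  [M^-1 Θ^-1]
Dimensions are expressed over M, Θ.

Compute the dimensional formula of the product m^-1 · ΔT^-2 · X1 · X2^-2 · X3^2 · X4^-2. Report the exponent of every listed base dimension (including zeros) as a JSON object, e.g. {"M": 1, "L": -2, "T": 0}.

{"M": -2, "Θ": -5}

Write exponents as rows M,Θ / cols m,ΔT,X1,X2,X3,X4:
  M: [ 1  0  3  3  0 -1]
  Θ: [ 0  1  3  1 -3 -1]
  [M]: (-1)·1+(-2)·0+(1)·3+(-2)·3+(2)·0+(-2)·-1 = -2
  [Θ]: (-1)·0+(-2)·1+(1)·3+(-2)·1+(2)·-3+(-2)·-1 = -5
⇒ M^-2 Θ^-5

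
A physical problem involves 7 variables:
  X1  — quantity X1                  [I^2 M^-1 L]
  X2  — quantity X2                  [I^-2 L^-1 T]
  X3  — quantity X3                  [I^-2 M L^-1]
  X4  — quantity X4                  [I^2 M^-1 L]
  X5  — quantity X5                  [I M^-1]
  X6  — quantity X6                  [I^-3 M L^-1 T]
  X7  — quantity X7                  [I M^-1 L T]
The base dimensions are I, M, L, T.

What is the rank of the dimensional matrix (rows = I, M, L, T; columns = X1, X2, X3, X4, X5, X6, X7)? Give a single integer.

3

Dimensional matrix (I×M×L×T by X1×X2×X3×X4×X5×X6×X7):
  I: [ 2 -2 -2  2  1 -3  1]
  M: [-1  0  1 -1 -1  1 -1]
  L: [ 1 -1 -1  1  0 -1  1]
  T: [ 0  1  0  0  0  1  1]
Row reduction gives pivot columns X1,X2,X5; rank = 3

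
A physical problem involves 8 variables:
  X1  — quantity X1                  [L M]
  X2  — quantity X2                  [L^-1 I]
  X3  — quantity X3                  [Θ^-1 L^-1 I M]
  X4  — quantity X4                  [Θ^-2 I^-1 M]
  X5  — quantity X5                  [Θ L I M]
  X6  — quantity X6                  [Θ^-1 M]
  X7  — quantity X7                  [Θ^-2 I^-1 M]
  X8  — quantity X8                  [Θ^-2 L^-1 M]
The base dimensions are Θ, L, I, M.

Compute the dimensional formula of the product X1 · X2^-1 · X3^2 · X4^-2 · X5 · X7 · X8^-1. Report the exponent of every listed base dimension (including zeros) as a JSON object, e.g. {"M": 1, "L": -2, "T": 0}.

Exponent matrix [Θ,L,I,M] × [X1,X2,X3,X4,X5,X6,X7,X8]:
  Θ: [ 0  0 -1 -2  1 -1 -2 -2]
  L: [ 1 -1 -1  0  1  0  0 -1]
  I: [ 0  1  1 -1  1  0 -1  0]
  M: [ 1  0  1  1  1  1  1  1]
  [Θ]: (1)·0+(-1)·0+(2)·-1+(-2)·-2+(1)·1+(1)·-2+(-1)·-2 = 3
  [L]: (1)·1+(-1)·-1+(2)·-1+(-2)·0+(1)·1+(1)·0+(-1)·-1 = 2
  [I]: (1)·0+(-1)·1+(2)·1+(-2)·-1+(1)·1+(1)·-1+(-1)·0 = 3
  [M]: (1)·1+(-1)·0+(2)·1+(-2)·1+(1)·1+(1)·1+(-1)·1 = 2
⇒ Θ^3 L^2 I^3 M^2

{"Θ": 3, "L": 2, "I": 3, "M": 2}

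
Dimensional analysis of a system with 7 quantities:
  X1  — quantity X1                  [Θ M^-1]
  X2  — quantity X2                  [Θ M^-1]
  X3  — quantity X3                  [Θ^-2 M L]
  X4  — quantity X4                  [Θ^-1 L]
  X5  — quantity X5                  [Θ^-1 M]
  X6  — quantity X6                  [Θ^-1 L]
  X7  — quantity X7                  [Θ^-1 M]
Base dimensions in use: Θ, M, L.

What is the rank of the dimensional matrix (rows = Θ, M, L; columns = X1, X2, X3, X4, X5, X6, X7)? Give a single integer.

Dimensional matrix (Θ×M×L by X1×X2×X3×X4×X5×X6×X7):
  Θ: [ 1  1 -2 -1 -1 -1 -1]
  M: [-1 -1  1  0  1  0  1]
  L: [ 0  0  1  1  0  1  0]
Row reduction gives pivot columns X1,X3; rank = 2

2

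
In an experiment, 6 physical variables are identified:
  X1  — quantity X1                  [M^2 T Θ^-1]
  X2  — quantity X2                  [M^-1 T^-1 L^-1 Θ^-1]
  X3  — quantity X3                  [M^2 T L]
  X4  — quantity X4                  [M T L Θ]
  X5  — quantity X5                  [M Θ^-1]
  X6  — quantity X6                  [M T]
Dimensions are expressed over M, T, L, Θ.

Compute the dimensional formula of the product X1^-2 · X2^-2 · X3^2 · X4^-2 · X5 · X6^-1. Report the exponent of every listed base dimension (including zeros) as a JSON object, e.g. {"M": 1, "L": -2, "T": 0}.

Write exponents as rows M,T,L,Θ / cols X1,X2,X3,X4,X5,X6:
  M: [ 2 -1  2  1  1  1]
  T: [ 1 -1  1  1  0  1]
  L: [ 0 -1  1  1  0  0]
  Θ: [-1 -1  0  1 -1  0]
  [M]: (-2)·2+(-2)·-1+(2)·2+(-2)·1+(1)·1+(-1)·1 = 0
  [T]: (-2)·1+(-2)·-1+(2)·1+(-2)·1+(1)·0+(-1)·1 = -1
  [L]: (-2)·0+(-2)·-1+(2)·1+(-2)·1+(1)·0+(-1)·0 = 2
  [Θ]: (-2)·-1+(-2)·-1+(2)·0+(-2)·1+(1)·-1+(-1)·0 = 1
⇒ T^-1 L^2 Θ

{"M": 0, "T": -1, "L": 2, "Θ": 1}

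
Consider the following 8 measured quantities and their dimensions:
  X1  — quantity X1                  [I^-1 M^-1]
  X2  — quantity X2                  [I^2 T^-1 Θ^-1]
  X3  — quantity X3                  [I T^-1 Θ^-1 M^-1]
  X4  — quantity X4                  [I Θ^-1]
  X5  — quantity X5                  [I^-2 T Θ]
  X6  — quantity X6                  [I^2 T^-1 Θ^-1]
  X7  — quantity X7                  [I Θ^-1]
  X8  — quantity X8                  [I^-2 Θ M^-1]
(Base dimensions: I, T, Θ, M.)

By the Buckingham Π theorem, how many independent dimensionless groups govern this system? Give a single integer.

5

Write exponents as rows I,T,Θ,M / cols X1,X2,X3,X4,X5,X6,X7,X8:
  I: [-1  2  1  1 -2  2  1 -2]
  T: [ 0 -1 -1  0  1 -1  0  0]
  Θ: [ 0 -1 -1 -1  1 -1 -1  1]
  M: [-1  0 -1  0  0  0  0 -1]
RREF → pivots at {X1,X2,X4} ⇒ r = 3
Π count = n − r = 8 − 3 = 5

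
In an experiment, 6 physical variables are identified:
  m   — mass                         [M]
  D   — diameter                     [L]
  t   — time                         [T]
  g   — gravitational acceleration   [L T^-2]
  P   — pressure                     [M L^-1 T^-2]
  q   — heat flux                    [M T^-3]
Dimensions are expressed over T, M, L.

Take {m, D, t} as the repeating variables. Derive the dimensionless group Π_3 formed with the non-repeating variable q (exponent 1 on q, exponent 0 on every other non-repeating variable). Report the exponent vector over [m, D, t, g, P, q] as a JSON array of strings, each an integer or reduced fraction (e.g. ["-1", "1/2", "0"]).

Dimensional matrix (T×M×L by m×D×t×g×P×q):
  T: [ 0  0  1 -2 -2 -3]
  M: [ 1  0  0  0  1  1]
  L: [ 0  1  0  1 -1  0]
Echelon form has 3 nonzero rows (pivots: m,D,t)
Repeat: m,D,t; free: g,P,q
RREF:
  r0: [   1    0    0    0    1    1]
  r1: [   0    1    0    1   -1    0]
  r2: [   0    0    1   -2   -2   -3]
Fix exponent of q at 1, g at 0, P at 0; solve each RREF row for its pivot's exponent:
  r0: exp(m) + (1)·1 = 0 ⇒ exp(m) = -1
  r1: exp(D) + (0)·1 = 0 ⇒ exp(D) = 0
  r2: exp(t) + (-3)·1 = 0 ⇒ exp(t) = 3
Π_3 = m^-1 · t^3 · q

["-1", "0", "3", "0", "0", "1"]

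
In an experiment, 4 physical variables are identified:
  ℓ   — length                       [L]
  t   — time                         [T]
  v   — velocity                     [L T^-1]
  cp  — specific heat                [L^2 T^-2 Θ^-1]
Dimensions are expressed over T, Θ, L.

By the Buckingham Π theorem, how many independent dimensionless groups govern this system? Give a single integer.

Dimensional matrix (T×Θ×L by ℓ×t×v×cp):
  T: [ 0  1 -1 -2]
  Θ: [ 0  0  0 -1]
  L: [ 1  0  1  2]
Row reduction gives pivot columns ℓ,t,cp; rank = 3
Π count = n − r = 4 − 3 = 1

1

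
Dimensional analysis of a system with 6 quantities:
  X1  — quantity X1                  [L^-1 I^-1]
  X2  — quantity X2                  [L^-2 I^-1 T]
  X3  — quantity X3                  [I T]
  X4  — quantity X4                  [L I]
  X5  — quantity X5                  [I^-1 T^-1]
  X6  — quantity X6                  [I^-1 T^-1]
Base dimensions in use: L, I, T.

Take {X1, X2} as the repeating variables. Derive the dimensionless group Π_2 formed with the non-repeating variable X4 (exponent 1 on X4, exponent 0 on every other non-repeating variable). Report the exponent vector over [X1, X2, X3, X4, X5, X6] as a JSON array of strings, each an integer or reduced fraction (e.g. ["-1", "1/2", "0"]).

["1", "0", "0", "1", "0", "0"]

Dimensional matrix (L×I×T by X1×X2×X3×X4×X5×X6):
  L: [-1 -2  0  1  0  0]
  I: [-1 -1  1  1 -1 -1]
  T: [ 0  1  1  0 -1 -1]
Row reduction gives pivot columns X1,X2; rank = 2
Pivot set = {X1,X2}, free = {X3,X4,X5,X6}
RREF:
  r0: [   1    0   -2   -1    2    2]
  r1: [   0    1    1    0   -1   -1]
  r2: [   0    0    0    0    0    0]
Fix exponent of X4 at 1, X3 at 0, X5 at 0, X6 at 0; solve each RREF row for its pivot's exponent:
  r0: exp(X1) + (-1)·1 = 0 ⇒ exp(X1) = 1
  r1: exp(X2) + (0)·1 = 0 ⇒ exp(X2) = 0
Π_2 = X1 · X4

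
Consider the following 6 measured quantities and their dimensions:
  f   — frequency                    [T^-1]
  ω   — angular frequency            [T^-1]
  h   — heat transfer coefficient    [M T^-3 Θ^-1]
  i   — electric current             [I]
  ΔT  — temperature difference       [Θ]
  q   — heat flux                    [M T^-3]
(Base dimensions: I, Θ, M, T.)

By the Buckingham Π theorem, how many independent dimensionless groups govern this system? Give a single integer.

2

Dimensional matrix (I×Θ×M×T by f×ω×h×i×ΔT×q):
  I: [ 0  0  0  1  0  0]
  Θ: [ 0  0 -1  0  1  0]
  M: [ 0  0  1  0  0  1]
  T: [-1 -1 -3  0  0 -3]
RREF → pivots at {f,h,i,ΔT} ⇒ r = 4
Π count = n − r = 6 − 4 = 2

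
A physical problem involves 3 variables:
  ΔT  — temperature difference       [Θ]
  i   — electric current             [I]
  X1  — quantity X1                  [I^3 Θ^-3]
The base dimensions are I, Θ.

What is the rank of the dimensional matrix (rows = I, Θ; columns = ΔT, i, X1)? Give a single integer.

Exponent matrix [I,Θ] × [ΔT,i,X1]:
  I: [ 0  1  3]
  Θ: [ 1  0 -3]
RREF → pivots at {ΔT,i} ⇒ r = 2

2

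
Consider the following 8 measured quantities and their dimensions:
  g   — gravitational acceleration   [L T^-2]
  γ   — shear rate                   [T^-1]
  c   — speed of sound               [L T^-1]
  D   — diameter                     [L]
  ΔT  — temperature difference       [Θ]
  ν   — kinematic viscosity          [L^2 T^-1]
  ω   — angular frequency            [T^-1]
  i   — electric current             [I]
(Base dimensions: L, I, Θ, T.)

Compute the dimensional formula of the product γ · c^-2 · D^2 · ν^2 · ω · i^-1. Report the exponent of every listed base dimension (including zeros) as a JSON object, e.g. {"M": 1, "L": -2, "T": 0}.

Exponent matrix [L,I,Θ,T] × [g,γ,c,D,ΔT,ν,ω,i]:
  L: [ 1  0  1  1  0  2  0  0]
  I: [ 0  0  0  0  0  0  0  1]
  Θ: [ 0  0  0  0  1  0  0  0]
  T: [-2 -1 -1  0  0 -1 -1  0]
  [L]: (1)·0+(-2)·1+(2)·1+(2)·2+(1)·0+(-1)·0 = 4
  [I]: (1)·0+(-2)·0+(2)·0+(2)·0+(1)·0+(-1)·1 = -1
  [Θ]: (1)·0+(-2)·0+(2)·0+(2)·0+(1)·0+(-1)·0 = 0
  [T]: (1)·-1+(-2)·-1+(2)·0+(2)·-1+(1)·-1+(-1)·0 = -2
⇒ L^4 I^-1 T^-2

{"L": 4, "I": -1, "Θ": 0, "T": -2}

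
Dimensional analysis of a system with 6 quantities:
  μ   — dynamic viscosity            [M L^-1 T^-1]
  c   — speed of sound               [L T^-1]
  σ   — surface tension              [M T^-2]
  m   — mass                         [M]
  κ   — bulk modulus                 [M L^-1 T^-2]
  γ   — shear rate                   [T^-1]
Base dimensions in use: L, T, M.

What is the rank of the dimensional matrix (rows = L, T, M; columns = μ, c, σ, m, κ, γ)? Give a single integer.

3

Dimensional matrix (L×T×M by μ×c×σ×m×κ×γ):
  L: [-1  1  0  0 -1  0]
  T: [-1 -1 -2  0 -2 -1]
  M: [ 1  0  1  1  1  0]
Row reduction gives pivot columns μ,c,m; rank = 3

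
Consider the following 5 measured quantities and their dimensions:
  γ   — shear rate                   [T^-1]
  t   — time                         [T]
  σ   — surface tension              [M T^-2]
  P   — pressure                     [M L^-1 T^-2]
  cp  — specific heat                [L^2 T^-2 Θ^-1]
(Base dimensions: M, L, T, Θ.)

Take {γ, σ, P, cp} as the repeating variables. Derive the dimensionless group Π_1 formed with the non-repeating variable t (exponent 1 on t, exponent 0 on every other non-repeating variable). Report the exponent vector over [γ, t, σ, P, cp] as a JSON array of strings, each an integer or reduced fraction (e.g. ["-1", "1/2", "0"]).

["1", "1", "0", "0", "0"]

Write exponents as rows M,L,T,Θ / cols γ,t,σ,P,cp:
  M: [ 0  0  1  1  0]
  L: [ 0  0  0 -1  2]
  T: [-1  1 -2 -2 -2]
  Θ: [ 0  0  0  0 -1]
RREF → pivots at {γ,σ,P,cp} ⇒ r = 4
Repeat: γ,σ,P,cp; free: t
RREF:
  r0: [   1   -1    0    0    0]
  r1: [   0    0    1    0    0]
  r2: [   0    0    0    1    0]
  r3: [   0    0    0    0    1]
Fix exponent of t at 1; solve each RREF row for its pivot's exponent:
  r0: exp(γ) + (-1)·1 = 0 ⇒ exp(γ) = 1
  r1: exp(σ) + (0)·1 = 0 ⇒ exp(σ) = 0
  r2: exp(P) + (0)·1 = 0 ⇒ exp(P) = 0
  r3: exp(cp) + (0)·1 = 0 ⇒ exp(cp) = 0
Π_1 = γ · t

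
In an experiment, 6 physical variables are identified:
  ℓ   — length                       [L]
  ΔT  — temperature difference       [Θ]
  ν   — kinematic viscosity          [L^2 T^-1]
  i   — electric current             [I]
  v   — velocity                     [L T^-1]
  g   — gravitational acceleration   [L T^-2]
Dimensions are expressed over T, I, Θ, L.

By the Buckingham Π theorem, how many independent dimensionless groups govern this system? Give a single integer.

Exponent matrix [T,I,Θ,L] × [ℓ,ΔT,ν,i,v,g]:
  T: [ 0  0 -1  0 -1 -2]
  I: [ 0  0  0  1  0  0]
  Θ: [ 0  1  0  0  0  0]
  L: [ 1  0  2  0  1  1]
Echelon form has 4 nonzero rows (pivots: ℓ,ΔT,ν,i)
n=6, r=4 ⇒ 2 dimensionless groups

2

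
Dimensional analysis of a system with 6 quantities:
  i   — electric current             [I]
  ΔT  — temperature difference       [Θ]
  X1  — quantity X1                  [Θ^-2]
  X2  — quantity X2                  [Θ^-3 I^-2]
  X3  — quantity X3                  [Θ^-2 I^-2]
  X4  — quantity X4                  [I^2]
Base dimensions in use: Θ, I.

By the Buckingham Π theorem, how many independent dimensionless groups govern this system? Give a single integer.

4

Dimensional matrix (Θ×I by i×ΔT×X1×X2×X3×X4):
  Θ: [ 0  1 -2 -3 -2  0]
  I: [ 1  0  0 -2 -2  2]
RREF → pivots at {i,ΔT} ⇒ r = 2
Π count = n − r = 6 − 2 = 4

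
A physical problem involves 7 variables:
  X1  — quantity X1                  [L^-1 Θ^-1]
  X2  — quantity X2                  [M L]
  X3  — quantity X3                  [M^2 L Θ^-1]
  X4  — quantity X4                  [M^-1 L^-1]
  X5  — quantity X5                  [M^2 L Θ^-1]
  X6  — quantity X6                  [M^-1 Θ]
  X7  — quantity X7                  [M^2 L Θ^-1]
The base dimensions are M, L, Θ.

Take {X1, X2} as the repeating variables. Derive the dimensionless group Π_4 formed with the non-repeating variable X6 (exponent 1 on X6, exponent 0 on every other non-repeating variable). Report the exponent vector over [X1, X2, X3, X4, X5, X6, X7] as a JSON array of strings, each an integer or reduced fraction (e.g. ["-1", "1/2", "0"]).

["1", "1", "0", "0", "0", "1", "0"]

Exponent matrix [M,L,Θ] × [X1,X2,X3,X4,X5,X6,X7]:
  M: [ 0  1  2 -1  2 -1  2]
  L: [-1  1  1 -1  1  0  1]
  Θ: [-1  0 -1  0 -1  1 -1]
RREF → pivots at {X1,X2} ⇒ r = 2
Pivot set = {X1,X2}, free = {X3,X4,X5,X6,X7}
RREF:
  r0: [   1    0    1    0    1   -1    1]
  r1: [   0    1    2   -1    2   -1    2]
  r2: [   0    0    0    0    0    0    0]
Fix exponent of X6 at 1, X3 at 0, X4 at 0, X5 at 0, X7 at 0; solve each RREF row for its pivot's exponent:
  r0: exp(X1) + (-1)·1 = 0 ⇒ exp(X1) = 1
  r1: exp(X2) + (-1)·1 = 0 ⇒ exp(X2) = 1
Π_4 = X1 · X2 · X6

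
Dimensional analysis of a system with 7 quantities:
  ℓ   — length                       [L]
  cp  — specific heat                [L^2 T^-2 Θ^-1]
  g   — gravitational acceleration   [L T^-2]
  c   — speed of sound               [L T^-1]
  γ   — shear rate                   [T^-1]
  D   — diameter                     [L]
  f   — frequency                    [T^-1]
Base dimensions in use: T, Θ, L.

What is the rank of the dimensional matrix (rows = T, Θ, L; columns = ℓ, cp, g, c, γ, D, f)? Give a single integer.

3

Write exponents as rows T,Θ,L / cols ℓ,cp,g,c,γ,D,f:
  T: [ 0 -2 -2 -1 -1  0 -1]
  Θ: [ 0 -1  0  0  0  0  0]
  L: [ 1  2  1  1  0  1  0]
RREF → pivots at {ℓ,cp,g} ⇒ r = 3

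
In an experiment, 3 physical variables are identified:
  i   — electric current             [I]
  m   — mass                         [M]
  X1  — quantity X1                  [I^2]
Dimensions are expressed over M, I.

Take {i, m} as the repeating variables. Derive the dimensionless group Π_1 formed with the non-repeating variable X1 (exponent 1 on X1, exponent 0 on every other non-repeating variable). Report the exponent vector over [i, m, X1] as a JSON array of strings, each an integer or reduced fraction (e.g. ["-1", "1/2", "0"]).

Write exponents as rows M,I / cols i,m,X1:
  M: [ 0  1  0]
  I: [ 1  0  2]
Echelon form has 2 nonzero rows (pivots: i,m)
Pivot set = {i,m}, free = {X1}
RREF:
  r0: [   1    0    2]
  r1: [   0    1    0]
Fix exponent of X1 at 1; solve each RREF row for its pivot's exponent:
  r0: exp(i) + (2)·1 = 0 ⇒ exp(i) = -2
  r1: exp(m) + (0)·1 = 0 ⇒ exp(m) = 0
Π_1 = i^-2 · X1

["-2", "0", "1"]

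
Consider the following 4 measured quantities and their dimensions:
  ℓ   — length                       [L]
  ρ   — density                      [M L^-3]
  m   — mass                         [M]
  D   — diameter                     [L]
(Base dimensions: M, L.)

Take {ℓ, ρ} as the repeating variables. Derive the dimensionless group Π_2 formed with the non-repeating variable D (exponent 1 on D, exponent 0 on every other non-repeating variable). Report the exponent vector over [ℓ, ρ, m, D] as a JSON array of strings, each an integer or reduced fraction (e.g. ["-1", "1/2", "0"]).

["-1", "0", "0", "1"]

Exponent matrix [M,L] × [ℓ,ρ,m,D]:
  M: [ 0  1  1  0]
  L: [ 1 -3  0  1]
Row reduction gives pivot columns ℓ,ρ; rank = 2
Pivot set = {ℓ,ρ}, free = {m,D}
RREF:
  r0: [   1    0    3    1]
  r1: [   0    1    1    0]
Fix exponent of D at 1, m at 0; solve each RREF row for its pivot's exponent:
  r0: exp(ℓ) + (1)·1 = 0 ⇒ exp(ℓ) = -1
  r1: exp(ρ) + (0)·1 = 0 ⇒ exp(ρ) = 0
Π_2 = ℓ^-1 · D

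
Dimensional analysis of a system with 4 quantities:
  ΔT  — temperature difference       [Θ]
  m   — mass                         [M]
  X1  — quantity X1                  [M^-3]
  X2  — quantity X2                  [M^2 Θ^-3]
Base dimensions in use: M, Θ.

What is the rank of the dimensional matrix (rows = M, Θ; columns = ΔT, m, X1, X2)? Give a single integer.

2

Write exponents as rows M,Θ / cols ΔT,m,X1,X2:
  M: [ 0  1 -3  2]
  Θ: [ 1  0  0 -3]
RREF → pivots at {ΔT,m} ⇒ r = 2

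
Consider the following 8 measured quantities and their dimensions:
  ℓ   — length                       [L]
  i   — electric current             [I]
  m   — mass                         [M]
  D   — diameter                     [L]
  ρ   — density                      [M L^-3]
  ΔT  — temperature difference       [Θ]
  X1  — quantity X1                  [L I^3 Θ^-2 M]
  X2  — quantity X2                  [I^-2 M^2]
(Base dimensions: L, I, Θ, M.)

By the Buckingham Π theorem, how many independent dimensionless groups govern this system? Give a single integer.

4

Dimensional matrix (L×I×Θ×M by ℓ×i×m×D×ρ×ΔT×X1×X2):
  L: [ 1  0  0  1 -3  0  1  0]
  I: [ 0  1  0  0  0  0  3 -2]
  Θ: [ 0  0  0  0  0  1 -2  0]
  M: [ 0  0  1  0  1  0  1  2]
RREF → pivots at {ℓ,i,m,ΔT} ⇒ r = 4
n=8, r=4 ⇒ 4 dimensionless groups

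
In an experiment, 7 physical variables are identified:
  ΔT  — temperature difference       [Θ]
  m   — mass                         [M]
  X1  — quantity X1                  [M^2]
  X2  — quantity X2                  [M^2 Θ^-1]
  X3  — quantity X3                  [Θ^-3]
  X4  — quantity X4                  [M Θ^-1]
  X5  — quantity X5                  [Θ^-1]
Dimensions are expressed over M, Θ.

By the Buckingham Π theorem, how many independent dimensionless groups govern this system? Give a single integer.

Exponent matrix [M,Θ] × [ΔT,m,X1,X2,X3,X4,X5]:
  M: [ 0  1  2  2  0  1  0]
  Θ: [ 1  0  0 -1 -3 -1 -1]
RREF → pivots at {ΔT,m} ⇒ r = 2
7 vars − rank 2 = 5 Π groups

5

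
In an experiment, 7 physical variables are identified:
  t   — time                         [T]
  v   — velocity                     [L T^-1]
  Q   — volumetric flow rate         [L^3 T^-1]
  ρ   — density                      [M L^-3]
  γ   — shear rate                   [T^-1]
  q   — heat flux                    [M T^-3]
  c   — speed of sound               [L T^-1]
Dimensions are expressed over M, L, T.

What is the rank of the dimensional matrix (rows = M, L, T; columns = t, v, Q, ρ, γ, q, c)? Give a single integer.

3

Write exponents as rows M,L,T / cols t,v,Q,ρ,γ,q,c:
  M: [ 0  0  0  1  0  1  0]
  L: [ 0  1  3 -3  0  0  1]
  T: [ 1 -1 -1  0 -1 -3 -1]
Echelon form has 3 nonzero rows (pivots: t,v,ρ)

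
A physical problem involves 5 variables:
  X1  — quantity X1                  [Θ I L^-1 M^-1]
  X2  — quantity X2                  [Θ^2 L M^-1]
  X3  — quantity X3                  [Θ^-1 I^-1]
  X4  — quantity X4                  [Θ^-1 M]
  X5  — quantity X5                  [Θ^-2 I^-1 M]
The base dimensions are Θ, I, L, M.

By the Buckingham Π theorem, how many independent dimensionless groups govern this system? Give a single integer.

Write exponents as rows Θ,I,L,M / cols X1,X2,X3,X4,X5:
  Θ: [ 1  2 -1 -1 -2]
  I: [ 1  0 -1  0 -1]
  L: [-1  1  0  0  0]
  M: [-1 -1  0  1  1]
RREF → pivots at {X1,X2,X3} ⇒ r = 3
n=5, r=3 ⇒ 2 dimensionless groups

2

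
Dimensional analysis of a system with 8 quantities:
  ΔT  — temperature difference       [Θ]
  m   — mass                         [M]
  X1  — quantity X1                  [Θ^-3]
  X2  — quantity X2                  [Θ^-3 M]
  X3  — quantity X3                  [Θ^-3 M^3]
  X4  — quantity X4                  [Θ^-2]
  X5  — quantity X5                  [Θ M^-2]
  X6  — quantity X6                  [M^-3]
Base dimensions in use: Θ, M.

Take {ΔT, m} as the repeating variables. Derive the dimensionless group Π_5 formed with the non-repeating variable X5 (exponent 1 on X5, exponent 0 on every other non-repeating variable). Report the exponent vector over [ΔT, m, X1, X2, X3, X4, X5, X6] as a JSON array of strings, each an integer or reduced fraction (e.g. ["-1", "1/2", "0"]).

Write exponents as rows Θ,M / cols ΔT,m,X1,X2,X3,X4,X5,X6:
  Θ: [ 1  0 -3 -3 -3 -2  1  0]
  M: [ 0  1  0  1  3  0 -2 -3]
Row reduction gives pivot columns ΔT,m; rank = 2
Repeat: ΔT,m; free: X1,X2,X3,X4,X5,X6
RREF:
  r0: [   1    0   -3   -3   -3   -2    1    0]
  r1: [   0    1    0    1    3    0   -2   -3]
Fix exponent of X5 at 1, X1 at 0, X2 at 0, X3 at 0, X4 at 0, X6 at 0; solve each RREF row for its pivot's exponent:
  r0: exp(ΔT) + (1)·1 = 0 ⇒ exp(ΔT) = -1
  r1: exp(m) + (-2)·1 = 0 ⇒ exp(m) = 2
Π_5 = ΔT^-1 · m^2 · X5

["-1", "2", "0", "0", "0", "0", "1", "0"]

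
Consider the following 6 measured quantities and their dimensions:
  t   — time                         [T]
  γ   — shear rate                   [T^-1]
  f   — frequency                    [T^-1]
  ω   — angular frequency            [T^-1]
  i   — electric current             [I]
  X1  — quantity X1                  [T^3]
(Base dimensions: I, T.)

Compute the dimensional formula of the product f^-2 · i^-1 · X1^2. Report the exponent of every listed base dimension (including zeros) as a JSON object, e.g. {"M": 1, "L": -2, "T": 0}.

{"I": -1, "T": 8}

Exponent matrix [I,T] × [t,γ,f,ω,i,X1]:
  I: [ 0  0  0  0  1  0]
  T: [ 1 -1 -1 -1  0  3]
  [I]: (-2)·0+(-1)·1+(2)·0 = -1
  [T]: (-2)·-1+(-1)·0+(2)·3 = 8
⇒ I^-1 T^8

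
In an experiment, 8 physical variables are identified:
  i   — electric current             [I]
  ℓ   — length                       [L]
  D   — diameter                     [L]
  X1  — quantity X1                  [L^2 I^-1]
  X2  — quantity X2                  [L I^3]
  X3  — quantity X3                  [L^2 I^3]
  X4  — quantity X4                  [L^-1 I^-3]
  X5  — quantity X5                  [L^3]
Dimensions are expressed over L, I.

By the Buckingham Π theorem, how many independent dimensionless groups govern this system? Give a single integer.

Exponent matrix [L,I] × [i,ℓ,D,X1,X2,X3,X4,X5]:
  L: [ 0  1  1  2  1  2 -1  3]
  I: [ 1  0  0 -1  3  3 -3  0]
Row reduction gives pivot columns i,ℓ; rank = 2
Π count = n − r = 8 − 2 = 6

6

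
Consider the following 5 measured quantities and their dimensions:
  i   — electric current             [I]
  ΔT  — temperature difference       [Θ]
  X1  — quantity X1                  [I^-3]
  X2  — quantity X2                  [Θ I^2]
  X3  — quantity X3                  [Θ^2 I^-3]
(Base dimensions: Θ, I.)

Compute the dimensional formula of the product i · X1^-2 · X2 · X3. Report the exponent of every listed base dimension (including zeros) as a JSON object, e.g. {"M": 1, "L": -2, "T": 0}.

{"Θ": 3, "I": 6}

Dimensional matrix (Θ×I by i×ΔT×X1×X2×X3):
  Θ: [ 0  1  0  1  2]
  I: [ 1  0 -3  2 -3]
  [Θ]: (1)·0+(-2)·0+(1)·1+(1)·2 = 3
  [I]: (1)·1+(-2)·-3+(1)·2+(1)·-3 = 6
⇒ Θ^3 I^6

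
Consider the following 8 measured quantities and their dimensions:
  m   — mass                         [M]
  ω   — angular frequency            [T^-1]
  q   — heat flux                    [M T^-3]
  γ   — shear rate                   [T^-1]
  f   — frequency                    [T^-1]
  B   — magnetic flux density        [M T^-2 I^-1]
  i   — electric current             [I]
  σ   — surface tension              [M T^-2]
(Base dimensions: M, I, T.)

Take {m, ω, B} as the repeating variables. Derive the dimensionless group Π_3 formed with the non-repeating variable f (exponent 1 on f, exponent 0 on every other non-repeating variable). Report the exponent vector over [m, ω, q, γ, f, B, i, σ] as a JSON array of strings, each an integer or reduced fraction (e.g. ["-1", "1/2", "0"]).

["0", "-1", "0", "0", "1", "0", "0", "0"]

Exponent matrix [M,I,T] × [m,ω,q,γ,f,B,i,σ]:
  M: [ 1  0  1  0  0  1  0  1]
  I: [ 0  0  0  0  0 -1  1  0]
  T: [ 0 -1 -3 -1 -1 -2  0 -2]
Row reduction gives pivot columns m,ω,B; rank = 3
Pivot set = {m,ω,B}, free = {q,γ,f,i,σ}
RREF:
  r0: [   1    0    1    0    0    0    1    1]
  r1: [   0    1    3    1    1    0    2    2]
  r2: [   0    0    0    0    0    1   -1    0]
Fix exponent of f at 1, q at 0, γ at 0, i at 0, σ at 0; solve each RREF row for its pivot's exponent:
  r0: exp(m) + (0)·1 = 0 ⇒ exp(m) = 0
  r1: exp(ω) + (1)·1 = 0 ⇒ exp(ω) = -1
  r2: exp(B) + (0)·1 = 0 ⇒ exp(B) = 0
Π_3 = ω^-1 · f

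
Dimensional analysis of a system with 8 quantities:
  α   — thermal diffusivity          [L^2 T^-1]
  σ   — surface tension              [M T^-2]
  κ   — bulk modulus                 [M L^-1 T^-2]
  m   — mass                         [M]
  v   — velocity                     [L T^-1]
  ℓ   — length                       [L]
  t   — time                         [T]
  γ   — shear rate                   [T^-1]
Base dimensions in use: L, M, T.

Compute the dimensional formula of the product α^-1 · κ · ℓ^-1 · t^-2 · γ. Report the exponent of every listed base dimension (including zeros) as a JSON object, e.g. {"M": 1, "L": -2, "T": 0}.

Write exponents as rows L,M,T / cols α,σ,κ,m,v,ℓ,t,γ:
  L: [ 2  0 -1  0  1  1  0  0]
  M: [ 0  1  1  1  0  0  0  0]
  T: [-1 -2 -2  0 -1  0  1 -1]
  [L]: (-1)·2+(1)·-1+(-1)·1+(-2)·0+(1)·0 = -4
  [M]: (-1)·0+(1)·1+(-1)·0+(-2)·0+(1)·0 = 1
  [T]: (-1)·-1+(1)·-2+(-1)·0+(-2)·1+(1)·-1 = -4
⇒ L^-4 M T^-4

{"L": -4, "M": 1, "T": -4}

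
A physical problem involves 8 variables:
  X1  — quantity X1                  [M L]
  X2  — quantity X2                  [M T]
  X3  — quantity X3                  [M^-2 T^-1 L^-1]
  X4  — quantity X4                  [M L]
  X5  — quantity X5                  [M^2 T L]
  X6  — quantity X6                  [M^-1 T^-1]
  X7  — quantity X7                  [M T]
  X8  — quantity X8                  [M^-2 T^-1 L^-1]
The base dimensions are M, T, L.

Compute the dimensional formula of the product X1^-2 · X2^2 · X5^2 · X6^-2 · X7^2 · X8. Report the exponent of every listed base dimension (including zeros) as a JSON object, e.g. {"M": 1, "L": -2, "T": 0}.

{"M": 6, "T": 7, "L": -1}

Write exponents as rows M,T,L / cols X1,X2,X3,X4,X5,X6,X7,X8:
  M: [ 1  1 -2  1  2 -1  1 -2]
  T: [ 0  1 -1  0  1 -1  1 -1]
  L: [ 1  0 -1  1  1  0  0 -1]
  [M]: (-2)·1+(2)·1+(2)·2+(-2)·-1+(2)·1+(1)·-2 = 6
  [T]: (-2)·0+(2)·1+(2)·1+(-2)·-1+(2)·1+(1)·-1 = 7
  [L]: (-2)·1+(2)·0+(2)·1+(-2)·0+(2)·0+(1)·-1 = -1
⇒ M^6 T^7 L^-1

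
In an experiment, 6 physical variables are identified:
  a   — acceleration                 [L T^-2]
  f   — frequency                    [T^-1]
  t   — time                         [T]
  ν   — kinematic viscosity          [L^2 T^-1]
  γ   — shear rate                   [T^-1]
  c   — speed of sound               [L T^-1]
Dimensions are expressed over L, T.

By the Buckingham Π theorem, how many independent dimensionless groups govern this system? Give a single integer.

4

Write exponents as rows L,T / cols a,f,t,ν,γ,c:
  L: [ 1  0  0  2  0  1]
  T: [-2 -1  1 -1 -1 -1]
Row reduction gives pivot columns a,f; rank = 2
6 vars − rank 2 = 4 Π groups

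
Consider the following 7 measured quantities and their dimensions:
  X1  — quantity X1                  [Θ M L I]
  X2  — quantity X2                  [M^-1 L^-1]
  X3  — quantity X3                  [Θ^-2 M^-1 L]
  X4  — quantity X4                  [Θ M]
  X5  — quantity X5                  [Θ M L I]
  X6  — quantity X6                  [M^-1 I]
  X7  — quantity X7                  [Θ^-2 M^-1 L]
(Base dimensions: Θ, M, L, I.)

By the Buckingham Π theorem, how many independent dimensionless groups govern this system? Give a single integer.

Write exponents as rows Θ,M,L,I / cols X1,X2,X3,X4,X5,X6,X7:
  Θ: [ 1  0 -2  1  1  0 -2]
  M: [ 1 -1 -1  1  1 -1 -1]
  L: [ 1 -1  1  0  1  0  1]
  I: [ 1  0  0  0  1  1  0]
Echelon form has 3 nonzero rows (pivots: X1,X2,X3)
7 vars − rank 3 = 4 Π groups

4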